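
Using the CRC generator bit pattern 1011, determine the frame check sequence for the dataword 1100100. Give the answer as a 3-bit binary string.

Append 3 zeros: 1100100000. Divide by 1011 (XOR where the leading bit is 1):
  pos 0: 1100 XOR 1011 = 0111
  pos 1: 1111 XOR 1011 = 0100
  pos 2: 1000 XOR 1011 = 0011
  pos 4: 1100 XOR 1011 = 0111
  pos 5: 1110 XOR 1011 = 0101
  pos 6: 1010 XOR 1011 = 0001
Remainder (last 3 bits) = 001. This is the CRC / FCS.

001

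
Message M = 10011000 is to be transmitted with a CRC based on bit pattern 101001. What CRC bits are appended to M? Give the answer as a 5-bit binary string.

11001

Append 5 zeros: 1001100000000. Divide by 101001 (XOR where the leading bit is 1):
  pos 0: 100110 XOR 101001 = 001111
  pos 2: 111100 XOR 101001 = 010101
  pos 3: 101010 XOR 101001 = 000011
  pos 7: 110000 XOR 101001 = 011001
Remainder (last 5 bits) = 11001. This is the CRC / FCS.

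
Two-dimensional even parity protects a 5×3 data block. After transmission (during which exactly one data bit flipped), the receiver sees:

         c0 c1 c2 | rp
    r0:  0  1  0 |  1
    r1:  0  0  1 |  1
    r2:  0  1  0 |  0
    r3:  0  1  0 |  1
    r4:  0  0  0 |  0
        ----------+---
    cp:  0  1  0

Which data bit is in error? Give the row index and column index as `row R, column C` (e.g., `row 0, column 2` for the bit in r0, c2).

row 2, column 2

Recompute each row's even parity and compare to rp:
  r0: data parity 1, sent rp 1 → ok
  r1: data parity 1, sent rp 1 → ok
  r2: data parity 1, sent rp 0 → mismatch
  r3: data parity 1, sent rp 1 → ok
  r4: data parity 0, sent rp 0 → ok
Recompute each column's even parity and compare to cp:
  c0: data parity 0, sent cp 0 → ok
  c1: data parity 1, sent cp 1 → ok
  c2: data parity 1, sent cp 0 → mismatch
Exactly one row (r2) and one column (c2) fail → the flipped bit is at their intersection.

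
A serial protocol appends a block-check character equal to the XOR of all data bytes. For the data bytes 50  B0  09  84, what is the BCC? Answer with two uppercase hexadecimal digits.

6D

XOR the bytes together:
  start with 0x50
  0x50 ⊕ 0xB0 = 0xE0
  0xE0 ⊕ 0x09 = 0xE9
  0xE9 ⊕ 0x84 = 0x6D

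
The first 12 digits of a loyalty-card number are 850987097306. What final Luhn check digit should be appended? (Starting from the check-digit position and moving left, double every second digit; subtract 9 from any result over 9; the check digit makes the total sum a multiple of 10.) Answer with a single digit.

4

Partial digits right→left: 6 0 3 7 9 0 7 8 9 0 5 8
Double every second digit counting from the check-digit position (so the 1st, 3rd, 5th, ... of the partial from the right).
  doubled (with −9 where >9): 3 6 9 5 9 1 → sum 33
  kept as-is: 0 7 0 8 0 8 → sum 23
Total = 33 + 23 = 56.
Check digit = (10 − (56 mod 10)) mod 10 = 4.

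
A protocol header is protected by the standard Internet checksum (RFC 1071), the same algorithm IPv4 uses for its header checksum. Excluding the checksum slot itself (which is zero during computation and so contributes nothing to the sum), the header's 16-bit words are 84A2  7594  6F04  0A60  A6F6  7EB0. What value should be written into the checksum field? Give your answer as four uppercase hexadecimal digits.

66BD

One's-complement addition (fold any carry out of bit 15 back into bit 0):
  0x84A2 + 0x7594 = 0x0FA36
  0xFA36 + 0x6F04 = 0x1693A → wrap carry → 0x693B
  0x693B + 0x0A60 = 0x0739B
  0x739B + 0xA6F6 = 0x11A91 → wrap carry → 0x1A92
  0x1A92 + 0x7EB0 = 0x09942
One's-complement sum = 0x9942.
Checksum = ~0x9942 & 0xFFFF = 0x66BD.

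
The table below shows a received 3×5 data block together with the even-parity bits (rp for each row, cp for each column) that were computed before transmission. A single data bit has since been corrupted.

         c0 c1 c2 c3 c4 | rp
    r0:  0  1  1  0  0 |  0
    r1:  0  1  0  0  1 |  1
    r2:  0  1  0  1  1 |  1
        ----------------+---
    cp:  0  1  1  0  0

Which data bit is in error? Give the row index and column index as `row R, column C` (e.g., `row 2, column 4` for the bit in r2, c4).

row 1, column 3

Recompute each row's even parity and compare to rp:
  r0: data parity 0, sent rp 0 → ok
  r1: data parity 0, sent rp 1 → mismatch
  r2: data parity 1, sent rp 1 → ok
Recompute each column's even parity and compare to cp:
  c0: data parity 0, sent cp 0 → ok
  c1: data parity 1, sent cp 1 → ok
  c2: data parity 1, sent cp 1 → ok
  c3: data parity 1, sent cp 0 → mismatch
  c4: data parity 0, sent cp 0 → ok
Exactly one row (r1) and one column (c3) fail → the flipped bit is at their intersection.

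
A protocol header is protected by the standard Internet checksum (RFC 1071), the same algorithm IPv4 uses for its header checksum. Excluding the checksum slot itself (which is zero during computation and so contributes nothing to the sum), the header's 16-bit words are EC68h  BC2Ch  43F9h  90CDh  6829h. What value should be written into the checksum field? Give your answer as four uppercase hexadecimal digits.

One's-complement addition (fold any carry out of bit 15 back into bit 0):
  0xEC68 + 0xBC2C = 0x1A894 → wrap carry → 0xA895
  0xA895 + 0x43F9 = 0x0EC8E
  0xEC8E + 0x90CD = 0x17D5B → wrap carry → 0x7D5C
  0x7D5C + 0x6829 = 0x0E585
One's-complement sum = 0xE585.
Checksum = ~0xE585 & 0xFFFF = 0x1A7A.

1A7A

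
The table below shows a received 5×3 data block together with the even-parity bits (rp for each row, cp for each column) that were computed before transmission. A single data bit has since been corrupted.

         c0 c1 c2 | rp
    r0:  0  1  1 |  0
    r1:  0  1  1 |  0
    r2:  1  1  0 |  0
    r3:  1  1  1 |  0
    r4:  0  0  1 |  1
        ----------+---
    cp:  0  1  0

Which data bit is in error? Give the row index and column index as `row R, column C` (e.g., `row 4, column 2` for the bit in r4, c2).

row 3, column 1

Recompute each row's even parity and compare to rp:
  r0: data parity 0, sent rp 0 → ok
  r1: data parity 0, sent rp 0 → ok
  r2: data parity 0, sent rp 0 → ok
  r3: data parity 1, sent rp 0 → mismatch
  r4: data parity 1, sent rp 1 → ok
Recompute each column's even parity and compare to cp:
  c0: data parity 0, sent cp 0 → ok
  c1: data parity 0, sent cp 1 → mismatch
  c2: data parity 0, sent cp 0 → ok
Exactly one row (r3) and one column (c1) fail → the flipped bit is at their intersection.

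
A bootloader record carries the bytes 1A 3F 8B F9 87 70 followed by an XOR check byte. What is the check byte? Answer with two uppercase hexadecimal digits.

A0

XOR the bytes together:
  start with 0x1A
  0x1A ⊕ 0x3F = 0x25
  0x25 ⊕ 0x8B = 0xAE
  0xAE ⊕ 0xF9 = 0x57
  0x57 ⊕ 0x87 = 0xD0
  0xD0 ⊕ 0x70 = 0xA0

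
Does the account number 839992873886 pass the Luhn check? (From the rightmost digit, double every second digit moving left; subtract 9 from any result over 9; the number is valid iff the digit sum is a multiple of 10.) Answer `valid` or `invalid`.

From the right, keep odd positions and double even positions (subtract 9 from any doubled value over 9):
  doubled (positions 2,4,...): 7 6 7 9 9 7 → sum 45
  kept (positions 1,3,...): 6 8 7 2 9 3 → sum 35
Total = 80.
80 mod 10 = 0, so the number is valid.

valid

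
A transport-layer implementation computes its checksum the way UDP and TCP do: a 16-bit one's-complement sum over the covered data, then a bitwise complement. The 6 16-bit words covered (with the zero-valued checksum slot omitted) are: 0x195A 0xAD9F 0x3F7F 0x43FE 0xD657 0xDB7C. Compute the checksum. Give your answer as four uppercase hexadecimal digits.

03B4

One's-complement addition (fold any carry out of bit 15 back into bit 0):
  0x195A + 0xAD9F = 0x0C6F9
  0xC6F9 + 0x3F7F = 0x10678 → wrap carry → 0x0679
  0x0679 + 0x43FE = 0x04A77
  0x4A77 + 0xD657 = 0x120CE → wrap carry → 0x20CF
  0x20CF + 0xDB7C = 0x0FC4B
One's-complement sum = 0xFC4B.
Checksum = ~0xFC4B & 0xFFFF = 0x03B4.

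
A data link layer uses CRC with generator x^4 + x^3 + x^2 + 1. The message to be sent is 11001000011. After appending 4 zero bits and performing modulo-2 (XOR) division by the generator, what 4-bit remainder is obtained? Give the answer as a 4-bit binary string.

1101

Append 4 zeros: 110010000110000. Divide by 11101 (XOR where the leading bit is 1):
  pos 0: 11001 XOR 11101 = 00100
  pos 2: 10000 XOR 11101 = 01101
  pos 3: 11010 XOR 11101 = 00111
  pos 5: 11101 XOR 11101 = 00000
  pos 10: 10000 XOR 11101 = 01101
Remainder (last 4 bits) = 1101. This is the CRC / FCS.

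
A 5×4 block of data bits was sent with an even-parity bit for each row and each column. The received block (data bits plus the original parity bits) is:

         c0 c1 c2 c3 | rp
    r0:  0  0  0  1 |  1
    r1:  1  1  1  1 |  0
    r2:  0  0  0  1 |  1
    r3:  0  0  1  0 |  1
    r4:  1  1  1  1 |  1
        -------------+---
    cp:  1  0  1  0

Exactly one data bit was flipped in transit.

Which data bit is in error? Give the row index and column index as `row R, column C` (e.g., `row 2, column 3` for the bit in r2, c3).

row 4, column 0

Recompute each row's even parity and compare to rp:
  r0: data parity 1, sent rp 1 → ok
  r1: data parity 0, sent rp 0 → ok
  r2: data parity 1, sent rp 1 → ok
  r3: data parity 1, sent rp 1 → ok
  r4: data parity 0, sent rp 1 → mismatch
Recompute each column's even parity and compare to cp:
  c0: data parity 0, sent cp 1 → mismatch
  c1: data parity 0, sent cp 0 → ok
  c2: data parity 1, sent cp 1 → ok
  c3: data parity 0, sent cp 0 → ok
Exactly one row (r4) and one column (c0) fail → the flipped bit is at their intersection.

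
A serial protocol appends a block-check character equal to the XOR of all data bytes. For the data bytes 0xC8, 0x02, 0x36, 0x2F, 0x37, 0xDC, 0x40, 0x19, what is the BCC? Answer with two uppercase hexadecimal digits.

XOR the bytes together:
  start with 0xC8
  0xC8 ⊕ 0x02 = 0xCA
  0xCA ⊕ 0x36 = 0xFC
  0xFC ⊕ 0x2F = 0xD3
  0xD3 ⊕ 0x37 = 0xE4
  0xE4 ⊕ 0xDC = 0x38
  0x38 ⊕ 0x40 = 0x78
  0x78 ⊕ 0x19 = 0x61

61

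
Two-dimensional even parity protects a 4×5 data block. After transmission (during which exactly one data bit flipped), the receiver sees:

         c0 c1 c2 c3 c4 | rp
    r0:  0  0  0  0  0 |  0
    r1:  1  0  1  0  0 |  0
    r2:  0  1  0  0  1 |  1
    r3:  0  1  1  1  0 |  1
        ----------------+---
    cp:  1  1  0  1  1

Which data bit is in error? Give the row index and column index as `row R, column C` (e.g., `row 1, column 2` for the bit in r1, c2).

row 2, column 1

Recompute each row's even parity and compare to rp:
  r0: data parity 0, sent rp 0 → ok
  r1: data parity 0, sent rp 0 → ok
  r2: data parity 0, sent rp 1 → mismatch
  r3: data parity 1, sent rp 1 → ok
Recompute each column's even parity and compare to cp:
  c0: data parity 1, sent cp 1 → ok
  c1: data parity 0, sent cp 1 → mismatch
  c2: data parity 0, sent cp 0 → ok
  c3: data parity 1, sent cp 1 → ok
  c4: data parity 1, sent cp 1 → ok
Exactly one row (r2) and one column (c1) fail → the flipped bit is at their intersection.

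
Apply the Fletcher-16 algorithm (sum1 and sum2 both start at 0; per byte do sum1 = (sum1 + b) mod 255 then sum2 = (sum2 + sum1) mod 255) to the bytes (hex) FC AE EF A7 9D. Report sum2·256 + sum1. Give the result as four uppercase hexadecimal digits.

68E0

Running sums (mod 255):
  after byte 0 (FC): sum1=252, sum2=252
  after byte 1 (AE): sum1=171, sum2=168
  after byte 2 (EF): sum1=155, sum2=68
  after byte 3 (A7): sum1=67, sum2=135
  after byte 4 (9D): sum1=224, sum2=104
Checksum = sum2·256 + sum1 = 104·256 + 224 = 26848 = 0x68E0.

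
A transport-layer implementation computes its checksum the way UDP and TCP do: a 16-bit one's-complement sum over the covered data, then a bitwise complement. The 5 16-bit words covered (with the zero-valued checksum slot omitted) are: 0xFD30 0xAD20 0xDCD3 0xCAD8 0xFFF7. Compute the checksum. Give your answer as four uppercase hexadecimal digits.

One's-complement addition (fold any carry out of bit 15 back into bit 0):
  0xFD30 + 0xAD20 = 0x1AA50 → wrap carry → 0xAA51
  0xAA51 + 0xDCD3 = 0x18724 → wrap carry → 0x8725
  0x8725 + 0xCAD8 = 0x151FD → wrap carry → 0x51FE
  0x51FE + 0xFFF7 = 0x151F5 → wrap carry → 0x51F6
One's-complement sum = 0x51F6.
Checksum = ~0x51F6 & 0xFFFF = 0xAE09.

AE09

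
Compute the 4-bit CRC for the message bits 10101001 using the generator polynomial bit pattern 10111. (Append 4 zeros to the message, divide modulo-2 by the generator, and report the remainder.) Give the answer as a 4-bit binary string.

0101

Append 4 zeros: 101010010000. Divide by 10111 (XOR where the leading bit is 1):
  pos 0: 10101 XOR 10111 = 00010
  pos 3: 10001 XOR 10111 = 00110
  pos 5: 11000 XOR 10111 = 01111
  pos 6: 11110 XOR 10111 = 01001
  pos 7: 10010 XOR 10111 = 00101
Remainder (last 4 bits) = 0101. This is the CRC / FCS.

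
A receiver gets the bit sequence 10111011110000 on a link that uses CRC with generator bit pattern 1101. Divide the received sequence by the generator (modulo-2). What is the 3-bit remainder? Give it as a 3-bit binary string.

011

Modulo-2 division of 10111011110000 by 1101:
  pos 0: 1011 XOR 1101 = 0110
  pos 1: 1101 XOR 1101 = 0000
  pos 6: 1111 XOR 1101 = 0010
  pos 8: 1000 XOR 1101 = 0101
  pos 9: 1010 XOR 1101 = 0111
  pos 10: 1110 XOR 1101 = 0011
Remainder = 011 (nonzero — an error is detected).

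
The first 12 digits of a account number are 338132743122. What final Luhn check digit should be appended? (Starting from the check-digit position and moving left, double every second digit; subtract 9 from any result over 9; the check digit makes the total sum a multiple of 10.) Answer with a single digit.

8

Partial digits right→left: 2 2 1 3 4 7 2 3 1 8 3 3
Double every second digit counting from the check-digit position (so the 1st, 3rd, 5th, ... of the partial from the right).
  doubled (with −9 where >9): 4 2 8 4 2 6 → sum 26
  kept as-is: 2 3 7 3 8 3 → sum 26
Total = 26 + 26 = 52.
Check digit = (10 − (52 mod 10)) mod 10 = 8.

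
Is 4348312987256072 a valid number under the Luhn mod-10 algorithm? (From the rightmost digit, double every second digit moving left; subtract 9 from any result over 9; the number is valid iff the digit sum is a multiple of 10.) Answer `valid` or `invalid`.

From the right, keep odd positions and double even positions (subtract 9 from any doubled value over 9):
  doubled (positions 2,4,...): 5 3 4 7 4 6 8 8 → sum 45
  kept (positions 1,3,...): 2 0 5 7 9 1 8 3 → sum 35
Total = 80.
80 mod 10 = 0, so the number is valid.

valid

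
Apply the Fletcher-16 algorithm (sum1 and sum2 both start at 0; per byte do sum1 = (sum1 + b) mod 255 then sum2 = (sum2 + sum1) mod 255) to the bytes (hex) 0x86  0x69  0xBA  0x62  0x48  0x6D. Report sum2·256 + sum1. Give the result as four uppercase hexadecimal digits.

Running sums (mod 255):
  after byte 0 (0x86): sum1=134, sum2=134
  after byte 1 (0x69): sum1=239, sum2=118
  after byte 2 (0xBA): sum1=170, sum2=33
  after byte 3 (0x62): sum1=13, sum2=46
  after byte 4 (0x48): sum1=85, sum2=131
  after byte 5 (0x6D): sum1=194, sum2=70
Checksum = sum2·256 + sum1 = 70·256 + 194 = 18114 = 0x46C2.

46C2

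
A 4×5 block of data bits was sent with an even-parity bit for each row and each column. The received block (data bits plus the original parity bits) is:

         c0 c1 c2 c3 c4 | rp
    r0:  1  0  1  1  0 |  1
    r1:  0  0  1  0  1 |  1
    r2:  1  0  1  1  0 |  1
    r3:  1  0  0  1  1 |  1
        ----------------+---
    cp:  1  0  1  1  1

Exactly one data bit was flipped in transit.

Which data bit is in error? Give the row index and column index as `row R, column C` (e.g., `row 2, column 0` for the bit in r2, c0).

row 1, column 4

Recompute each row's even parity and compare to rp:
  r0: data parity 1, sent rp 1 → ok
  r1: data parity 0, sent rp 1 → mismatch
  r2: data parity 1, sent rp 1 → ok
  r3: data parity 1, sent rp 1 → ok
Recompute each column's even parity and compare to cp:
  c0: data parity 1, sent cp 1 → ok
  c1: data parity 0, sent cp 0 → ok
  c2: data parity 1, sent cp 1 → ok
  c3: data parity 1, sent cp 1 → ok
  c4: data parity 0, sent cp 1 → mismatch
Exactly one row (r1) and one column (c4) fail → the flipped bit is at their intersection.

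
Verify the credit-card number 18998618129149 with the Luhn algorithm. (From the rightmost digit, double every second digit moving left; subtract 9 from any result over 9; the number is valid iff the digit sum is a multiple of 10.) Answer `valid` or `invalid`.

invalid

From the right, keep odd positions and double even positions (subtract 9 from any doubled value over 9):
  doubled (positions 2,4,...): 8 9 2 2 7 9 2 → sum 39
  kept (positions 1,3,...): 9 1 2 8 6 9 8 → sum 43
Total = 82.
82 mod 10 = 2, so the number is invalid.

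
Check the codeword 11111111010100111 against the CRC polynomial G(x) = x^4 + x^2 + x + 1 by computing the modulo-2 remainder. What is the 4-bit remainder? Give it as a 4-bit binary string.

0001

Modulo-2 division of 11111111010100111 by 10111:
  pos 0: 11111 XOR 10111 = 01000
  pos 1: 10001 XOR 10111 = 00110
  pos 3: 11011 XOR 10111 = 01100
  pos 4: 11000 XOR 10111 = 01111
  pos 5: 11111 XOR 10111 = 01000
  pos 6: 10000 XOR 10111 = 00111
  pos 8: 11110 XOR 10111 = 01001
  pos 9: 10010 XOR 10111 = 00101
  pos 11: 10111 XOR 10111 = 00000
Remainder = 0001 (nonzero — an error is detected).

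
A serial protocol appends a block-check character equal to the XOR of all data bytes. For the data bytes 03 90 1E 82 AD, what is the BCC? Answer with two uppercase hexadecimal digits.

A2

XOR the bytes together:
  start with 0x03
  0x03 ⊕ 0x90 = 0x93
  0x93 ⊕ 0x1E = 0x8D
  0x8D ⊕ 0x82 = 0x0F
  0x0F ⊕ 0xAD = 0xA2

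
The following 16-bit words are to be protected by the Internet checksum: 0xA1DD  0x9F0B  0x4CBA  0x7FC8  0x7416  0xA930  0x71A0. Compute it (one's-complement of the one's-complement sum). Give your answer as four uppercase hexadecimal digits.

63AC

One's-complement addition (fold any carry out of bit 15 back into bit 0):
  0xA1DD + 0x9F0B = 0x140E8 → wrap carry → 0x40E9
  0x40E9 + 0x4CBA = 0x08DA3
  0x8DA3 + 0x7FC8 = 0x10D6B → wrap carry → 0x0D6C
  0x0D6C + 0x7416 = 0x08182
  0x8182 + 0xA930 = 0x12AB2 → wrap carry → 0x2AB3
  0x2AB3 + 0x71A0 = 0x09C53
One's-complement sum = 0x9C53.
Checksum = ~0x9C53 & 0xFFFF = 0x63AC.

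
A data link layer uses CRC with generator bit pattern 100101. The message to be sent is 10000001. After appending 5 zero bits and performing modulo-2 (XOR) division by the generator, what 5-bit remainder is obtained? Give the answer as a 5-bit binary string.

01011

Append 5 zeros: 1000000100000. Divide by 100101 (XOR where the leading bit is 1):
  pos 0: 100000 XOR 100101 = 000101
  pos 3: 101010 XOR 100101 = 001111
  pos 5: 111100 XOR 100101 = 011001
  pos 6: 110010 XOR 100101 = 010111
  pos 7: 101110 XOR 100101 = 001011
Remainder (last 5 bits) = 01011. This is the CRC / FCS.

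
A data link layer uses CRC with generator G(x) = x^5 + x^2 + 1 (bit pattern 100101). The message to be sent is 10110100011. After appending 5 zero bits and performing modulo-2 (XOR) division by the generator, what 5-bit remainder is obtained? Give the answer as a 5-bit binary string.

10011

Append 5 zeros: 1011010001100000. Divide by 100101 (XOR where the leading bit is 1):
  pos 0: 101101 XOR 100101 = 001000
  pos 2: 100000 XOR 100101 = 000101
  pos 5: 101011 XOR 100101 = 001110
  pos 7: 111000 XOR 100101 = 011101
  pos 8: 111010 XOR 100101 = 011111
  pos 9: 111110 XOR 100101 = 011011
  pos 10: 110110 XOR 100101 = 010011
Remainder (last 5 bits) = 10011. This is the CRC / FCS.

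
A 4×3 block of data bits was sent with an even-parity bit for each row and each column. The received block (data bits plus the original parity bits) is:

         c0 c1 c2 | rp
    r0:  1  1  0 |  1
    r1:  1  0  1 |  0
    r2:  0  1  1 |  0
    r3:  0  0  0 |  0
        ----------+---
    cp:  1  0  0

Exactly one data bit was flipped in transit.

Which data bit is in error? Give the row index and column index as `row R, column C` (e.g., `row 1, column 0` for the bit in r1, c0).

Recompute each row's even parity and compare to rp:
  r0: data parity 0, sent rp 1 → mismatch
  r1: data parity 0, sent rp 0 → ok
  r2: data parity 0, sent rp 0 → ok
  r3: data parity 0, sent rp 0 → ok
Recompute each column's even parity and compare to cp:
  c0: data parity 0, sent cp 1 → mismatch
  c1: data parity 0, sent cp 0 → ok
  c2: data parity 0, sent cp 0 → ok
Exactly one row (r0) and one column (c0) fail → the flipped bit is at their intersection.

row 0, column 0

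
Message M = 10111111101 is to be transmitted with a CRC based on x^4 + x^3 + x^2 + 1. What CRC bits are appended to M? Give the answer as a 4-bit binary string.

Append 4 zeros: 101111111010000. Divide by 11101 (XOR where the leading bit is 1):
  pos 0: 10111 XOR 11101 = 01010
  pos 1: 10101 XOR 11101 = 01000
  pos 2: 10001 XOR 11101 = 01100
  pos 3: 11001 XOR 11101 = 00100
  pos 5: 10010 XOR 11101 = 01111
  pos 6: 11111 XOR 11101 = 00010
  pos 9: 10000 XOR 11101 = 01101
  pos 10: 11010 XOR 11101 = 00111
Remainder (last 4 bits) = 0111. This is the CRC / FCS.

0111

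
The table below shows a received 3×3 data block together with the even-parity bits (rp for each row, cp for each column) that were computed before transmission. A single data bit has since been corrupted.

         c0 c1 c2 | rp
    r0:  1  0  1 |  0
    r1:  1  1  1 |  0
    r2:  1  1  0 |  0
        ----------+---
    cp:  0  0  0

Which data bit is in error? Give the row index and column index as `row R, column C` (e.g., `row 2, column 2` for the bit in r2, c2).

row 1, column 0

Recompute each row's even parity and compare to rp:
  r0: data parity 0, sent rp 0 → ok
  r1: data parity 1, sent rp 0 → mismatch
  r2: data parity 0, sent rp 0 → ok
Recompute each column's even parity and compare to cp:
  c0: data parity 1, sent cp 0 → mismatch
  c1: data parity 0, sent cp 0 → ok
  c2: data parity 0, sent cp 0 → ok
Exactly one row (r1) and one column (c0) fail → the flipped bit is at their intersection.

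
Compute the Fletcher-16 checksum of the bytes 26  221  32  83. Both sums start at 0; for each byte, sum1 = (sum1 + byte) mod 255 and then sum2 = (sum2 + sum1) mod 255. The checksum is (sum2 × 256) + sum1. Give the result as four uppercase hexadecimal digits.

956B

Running sums (mod 255):
  after byte 0 (26): sum1=26, sum2=26
  after byte 1 (221): sum1=247, sum2=18
  after byte 2 (32): sum1=24, sum2=42
  after byte 3 (83): sum1=107, sum2=149
Checksum = sum2·256 + sum1 = 149·256 + 107 = 38251 = 0x956B.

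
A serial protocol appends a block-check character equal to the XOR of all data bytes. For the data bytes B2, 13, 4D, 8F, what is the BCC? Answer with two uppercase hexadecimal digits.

63

XOR the bytes together:
  start with 0xB2
  0xB2 ⊕ 0x13 = 0xA1
  0xA1 ⊕ 0x4D = 0xEC
  0xEC ⊕ 0x8F = 0x63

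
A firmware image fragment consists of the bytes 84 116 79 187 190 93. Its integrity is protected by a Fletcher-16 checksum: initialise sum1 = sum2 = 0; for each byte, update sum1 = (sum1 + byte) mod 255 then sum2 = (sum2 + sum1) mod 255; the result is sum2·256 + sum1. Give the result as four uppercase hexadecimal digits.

8BEF

Running sums (mod 255):
  after byte 0 (84): sum1=84, sum2=84
  after byte 1 (116): sum1=200, sum2=29
  after byte 2 (79): sum1=24, sum2=53
  after byte 3 (187): sum1=211, sum2=9
  after byte 4 (190): sum1=146, sum2=155
  after byte 5 (93): sum1=239, sum2=139
Checksum = sum2·256 + sum1 = 139·256 + 239 = 35823 = 0x8BEF.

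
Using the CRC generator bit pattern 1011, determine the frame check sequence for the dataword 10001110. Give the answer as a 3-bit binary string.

Append 3 zeros: 10001110000. Divide by 1011 (XOR where the leading bit is 1):
  pos 0: 1000 XOR 1011 = 0011
  pos 2: 1111 XOR 1011 = 0100
  pos 3: 1001 XOR 1011 = 0010
  pos 5: 1000 XOR 1011 = 0011
  pos 7: 1100 XOR 1011 = 0111
Remainder (last 3 bits) = 111. This is the CRC / FCS.

111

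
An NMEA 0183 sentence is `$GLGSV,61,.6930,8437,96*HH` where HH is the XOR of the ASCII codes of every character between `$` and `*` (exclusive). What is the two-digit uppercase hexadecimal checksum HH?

6B

XOR the ASCII codes of the payload characters:
  'G' = 0x47 → acc = 0x47
  'L' = 0x4C → acc = 0x0B
  'G' = 0x47 → acc = 0x4C
  'S' = 0x53 → acc = 0x1F
  'V' = 0x56 → acc = 0x49
  ',' = 0x2C → acc = 0x65
  '6' = 0x36 → acc = 0x53
  '1' = 0x31 → acc = 0x62
  ',' = 0x2C → acc = 0x4E
  '.' = 0x2E → acc = 0x60
  '6' = 0x36 → acc = 0x56
  '9' = 0x39 → acc = 0x6F
  '3' = 0x33 → acc = 0x5C
  '0' = 0x30 → acc = 0x6C
  ',' = 0x2C → acc = 0x40
  '8' = 0x38 → acc = 0x78
  '4' = 0x34 → acc = 0x4C
  '3' = 0x33 → acc = 0x7F
  '7' = 0x37 → acc = 0x48
  ',' = 0x2C → acc = 0x64
  '9' = 0x39 → acc = 0x5D
  '6' = 0x36 → acc = 0x6B
Checksum = 0x6B.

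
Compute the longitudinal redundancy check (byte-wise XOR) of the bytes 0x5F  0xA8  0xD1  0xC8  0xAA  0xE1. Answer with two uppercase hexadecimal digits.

A5

XOR the bytes together:
  start with 0x5F
  0x5F ⊕ 0xA8 = 0xF7
  0xF7 ⊕ 0xD1 = 0x26
  0x26 ⊕ 0xC8 = 0xEE
  0xEE ⊕ 0xAA = 0x44
  0x44 ⊕ 0xE1 = 0xA5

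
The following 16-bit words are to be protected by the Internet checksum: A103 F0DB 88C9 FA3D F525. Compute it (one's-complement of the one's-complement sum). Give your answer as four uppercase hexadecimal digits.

One's-complement addition (fold any carry out of bit 15 back into bit 0):
  0xA103 + 0xF0DB = 0x191DE → wrap carry → 0x91DF
  0x91DF + 0x88C9 = 0x11AA8 → wrap carry → 0x1AA9
  0x1AA9 + 0xFA3D = 0x114E6 → wrap carry → 0x14E7
  0x14E7 + 0xF525 = 0x10A0C → wrap carry → 0x0A0D
One's-complement sum = 0x0A0D.
Checksum = ~0x0A0D & 0xFFFF = 0xF5F2.

F5F2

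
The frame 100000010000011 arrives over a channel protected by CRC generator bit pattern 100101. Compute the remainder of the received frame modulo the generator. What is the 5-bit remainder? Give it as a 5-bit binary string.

01010

Modulo-2 division of 100000010000011 by 100101:
  pos 0: 100000 XOR 100101 = 000101
  pos 3: 101010 XOR 100101 = 001111
  pos 5: 111100 XOR 100101 = 011001
  pos 6: 110010 XOR 100101 = 010111
  pos 7: 101110 XOR 100101 = 001011
  pos 9: 101111 XOR 100101 = 001010
Remainder = 01010 (nonzero — an error is detected).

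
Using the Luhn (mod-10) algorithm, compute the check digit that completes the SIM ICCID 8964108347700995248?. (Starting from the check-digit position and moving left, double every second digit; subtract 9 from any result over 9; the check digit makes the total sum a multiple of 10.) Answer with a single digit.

7

Partial digits right→left: 8 4 2 5 9 9 0 0 7 7 4 3 8 0 1 4 6 9 8
Double every second digit counting from the check-digit position (so the 1st, 3rd, 5th, ... of the partial from the right).
  doubled (with −9 where >9): 7 4 9 0 5 8 7 2 3 7 → sum 52
  kept as-is: 4 5 9 0 7 3 0 4 9 → sum 41
Total = 52 + 41 = 93.
Check digit = (10 − (93 mod 10)) mod 10 = 7.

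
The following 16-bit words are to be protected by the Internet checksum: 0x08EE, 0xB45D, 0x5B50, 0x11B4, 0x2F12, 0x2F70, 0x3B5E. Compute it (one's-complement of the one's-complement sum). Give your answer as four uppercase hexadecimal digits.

One's-complement addition (fold any carry out of bit 15 back into bit 0):
  0x08EE + 0xB45D = 0x0BD4B
  0xBD4B + 0x5B50 = 0x1189B → wrap carry → 0x189C
  0x189C + 0x11B4 = 0x02A50
  0x2A50 + 0x2F12 = 0x05962
  0x5962 + 0x2F70 = 0x088D2
  0x88D2 + 0x3B5E = 0x0C430
One's-complement sum = 0xC430.
Checksum = ~0xC430 & 0xFFFF = 0x3BCF.

3BCF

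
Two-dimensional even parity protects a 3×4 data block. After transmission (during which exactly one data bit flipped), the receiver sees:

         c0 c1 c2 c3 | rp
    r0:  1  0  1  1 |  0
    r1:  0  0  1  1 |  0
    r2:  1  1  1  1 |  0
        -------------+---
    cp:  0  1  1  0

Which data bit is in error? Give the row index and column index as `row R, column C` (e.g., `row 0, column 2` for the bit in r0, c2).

Recompute each row's even parity and compare to rp:
  r0: data parity 1, sent rp 0 → mismatch
  r1: data parity 0, sent rp 0 → ok
  r2: data parity 0, sent rp 0 → ok
Recompute each column's even parity and compare to cp:
  c0: data parity 0, sent cp 0 → ok
  c1: data parity 1, sent cp 1 → ok
  c2: data parity 1, sent cp 1 → ok
  c3: data parity 1, sent cp 0 → mismatch
Exactly one row (r0) and one column (c3) fail → the flipped bit is at their intersection.

row 0, column 3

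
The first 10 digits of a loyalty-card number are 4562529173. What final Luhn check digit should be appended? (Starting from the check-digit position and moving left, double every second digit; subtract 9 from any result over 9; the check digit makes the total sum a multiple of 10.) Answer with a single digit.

Partial digits right→left: 3 7 1 9 2 5 2 6 5 4
Double every second digit counting from the check-digit position (so the 1st, 3rd, 5th, ... of the partial from the right).
  doubled (with −9 where >9): 6 2 4 4 1 → sum 17
  kept as-is: 7 9 5 6 4 → sum 31
Total = 17 + 31 = 48.
Check digit = (10 − (48 mod 10)) mod 10 = 2.

2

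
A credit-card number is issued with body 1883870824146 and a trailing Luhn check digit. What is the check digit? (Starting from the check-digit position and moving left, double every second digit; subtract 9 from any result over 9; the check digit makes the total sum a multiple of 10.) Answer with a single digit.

1

Partial digits right→left: 6 4 1 4 2 8 0 7 8 3 8 8 1
Double every second digit counting from the check-digit position (so the 1st, 3rd, 5th, ... of the partial from the right).
  doubled (with −9 where >9): 3 2 4 0 7 7 2 → sum 25
  kept as-is: 4 4 8 7 3 8 → sum 34
Total = 25 + 34 = 59.
Check digit = (10 − (59 mod 10)) mod 10 = 1.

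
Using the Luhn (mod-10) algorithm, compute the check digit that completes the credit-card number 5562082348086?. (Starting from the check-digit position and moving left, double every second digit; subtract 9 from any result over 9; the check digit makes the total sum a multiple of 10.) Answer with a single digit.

7

Partial digits right→left: 6 8 0 8 4 3 2 8 0 2 6 5 5
Double every second digit counting from the check-digit position (so the 1st, 3rd, 5th, ... of the partial from the right).
  doubled (with −9 where >9): 3 0 8 4 0 3 1 → sum 19
  kept as-is: 8 8 3 8 2 5 → sum 34
Total = 19 + 34 = 53.
Check digit = (10 − (53 mod 10)) mod 10 = 7.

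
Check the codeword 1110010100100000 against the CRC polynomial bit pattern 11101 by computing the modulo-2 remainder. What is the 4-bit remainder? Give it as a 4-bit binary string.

Modulo-2 division of 1110010100100000 by 11101:
  pos 0: 11100 XOR 11101 = 00001
  pos 4: 11010 XOR 11101 = 00111
  pos 6: 11101 XOR 11101 = 00000
Remainder = 0000 (zero — the frame passes the CRC check).

0000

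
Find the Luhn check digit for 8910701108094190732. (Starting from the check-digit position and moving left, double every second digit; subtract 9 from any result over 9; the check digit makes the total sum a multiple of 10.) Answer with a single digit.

7

Partial digits right→left: 2 3 7 0 9 1 4 9 0 8 0 1 1 0 7 0 1 9 8
Double every second digit counting from the check-digit position (so the 1st, 3rd, 5th, ... of the partial from the right).
  doubled (with −9 where >9): 4 5 9 8 0 0 2 5 2 7 → sum 42
  kept as-is: 3 0 1 9 8 1 0 0 9 → sum 31
Total = 42 + 31 = 73.
Check digit = (10 − (73 mod 10)) mod 10 = 7.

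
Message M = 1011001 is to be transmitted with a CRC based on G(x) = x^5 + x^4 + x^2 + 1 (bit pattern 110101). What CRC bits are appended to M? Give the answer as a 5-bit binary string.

Append 5 zeros: 101100100000. Divide by 110101 (XOR where the leading bit is 1):
  pos 0: 101100 XOR 110101 = 011001
  pos 1: 110011 XOR 110101 = 000110
  pos 4: 110000 XOR 110101 = 000101
Remainder (last 5 bits) = 10100. This is the CRC / FCS.

10100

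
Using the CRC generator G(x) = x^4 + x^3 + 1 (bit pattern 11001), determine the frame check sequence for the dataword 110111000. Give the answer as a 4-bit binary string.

Append 4 zeros: 1101110000000. Divide by 11001 (XOR where the leading bit is 1):
  pos 0: 11011 XOR 11001 = 00010
  pos 3: 10100 XOR 11001 = 01101
  pos 4: 11010 XOR 11001 = 00011
  pos 7: 11000 XOR 11001 = 00001
Remainder (last 4 bits) = 0010. This is the CRC / FCS.

0010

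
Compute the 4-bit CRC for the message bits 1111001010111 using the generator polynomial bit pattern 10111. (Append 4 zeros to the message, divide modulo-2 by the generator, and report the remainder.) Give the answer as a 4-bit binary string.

Append 4 zeros: 11110010101110000. Divide by 10111 (XOR where the leading bit is 1):
  pos 0: 11110 XOR 10111 = 01001
  pos 1: 10010 XOR 10111 = 00101
  pos 3: 10110 XOR 10111 = 00001
  pos 7: 11011 XOR 10111 = 01100
  pos 8: 11001 XOR 10111 = 01110
  pos 9: 11100 XOR 10111 = 01011
  pos 10: 10110 XOR 10111 = 00001
Remainder (last 4 bits) = 0100. This is the CRC / FCS.

0100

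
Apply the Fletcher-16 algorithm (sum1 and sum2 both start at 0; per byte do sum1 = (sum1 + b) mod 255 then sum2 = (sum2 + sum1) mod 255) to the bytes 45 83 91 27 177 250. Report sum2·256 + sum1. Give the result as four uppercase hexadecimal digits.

CCA3

Running sums (mod 255):
  after byte 0 (45): sum1=45, sum2=45
  after byte 1 (83): sum1=128, sum2=173
  after byte 2 (91): sum1=219, sum2=137
  after byte 3 (27): sum1=246, sum2=128
  after byte 4 (177): sum1=168, sum2=41
  after byte 5 (250): sum1=163, sum2=204
Checksum = sum2·256 + sum1 = 204·256 + 163 = 52387 = 0xCCA3.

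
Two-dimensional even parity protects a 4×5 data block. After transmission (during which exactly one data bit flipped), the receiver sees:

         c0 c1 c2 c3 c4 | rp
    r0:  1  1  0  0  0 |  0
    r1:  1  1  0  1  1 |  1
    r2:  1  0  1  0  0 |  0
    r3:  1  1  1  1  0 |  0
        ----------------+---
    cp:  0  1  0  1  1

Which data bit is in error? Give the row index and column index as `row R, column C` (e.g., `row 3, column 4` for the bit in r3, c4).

Recompute each row's even parity and compare to rp:
  r0: data parity 0, sent rp 0 → ok
  r1: data parity 0, sent rp 1 → mismatch
  r2: data parity 0, sent rp 0 → ok
  r3: data parity 0, sent rp 0 → ok
Recompute each column's even parity and compare to cp:
  c0: data parity 0, sent cp 0 → ok
  c1: data parity 1, sent cp 1 → ok
  c2: data parity 0, sent cp 0 → ok
  c3: data parity 0, sent cp 1 → mismatch
  c4: data parity 1, sent cp 1 → ok
Exactly one row (r1) and one column (c3) fail → the flipped bit is at their intersection.

row 1, column 3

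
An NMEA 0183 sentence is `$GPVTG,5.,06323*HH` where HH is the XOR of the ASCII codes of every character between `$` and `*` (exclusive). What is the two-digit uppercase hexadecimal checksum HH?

7D

XOR the ASCII codes of the payload characters:
  'G' = 0x47 → acc = 0x47
  'P' = 0x50 → acc = 0x17
  'V' = 0x56 → acc = 0x41
  'T' = 0x54 → acc = 0x15
  'G' = 0x47 → acc = 0x52
  ',' = 0x2C → acc = 0x7E
  '5' = 0x35 → acc = 0x4B
  '.' = 0x2E → acc = 0x65
  ',' = 0x2C → acc = 0x49
  '0' = 0x30 → acc = 0x79
  '6' = 0x36 → acc = 0x4F
  '3' = 0x33 → acc = 0x7C
  '2' = 0x32 → acc = 0x4E
  '3' = 0x33 → acc = 0x7D
Checksum = 0x7D.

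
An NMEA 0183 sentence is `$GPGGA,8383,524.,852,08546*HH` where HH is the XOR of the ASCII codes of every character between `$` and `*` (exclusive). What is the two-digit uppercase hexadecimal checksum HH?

4B

XOR the ASCII codes of the payload characters:
  'G' = 0x47 → acc = 0x47
  'P' = 0x50 → acc = 0x17
  'G' = 0x47 → acc = 0x50
  'G' = 0x47 → acc = 0x17
  'A' = 0x41 → acc = 0x56
  ',' = 0x2C → acc = 0x7A
  '8' = 0x38 → acc = 0x42
  '3' = 0x33 → acc = 0x71
  '8' = 0x38 → acc = 0x49
  '3' = 0x33 → acc = 0x7A
  ',' = 0x2C → acc = 0x56
  '5' = 0x35 → acc = 0x63
  '2' = 0x32 → acc = 0x51
  '4' = 0x34 → acc = 0x65
  '.' = 0x2E → acc = 0x4B
  ',' = 0x2C → acc = 0x67
  '8' = 0x38 → acc = 0x5F
  '5' = 0x35 → acc = 0x6A
  '2' = 0x32 → acc = 0x58
  ',' = 0x2C → acc = 0x74
  '0' = 0x30 → acc = 0x44
  '8' = 0x38 → acc = 0x7C
  '5' = 0x35 → acc = 0x49
  '4' = 0x34 → acc = 0x7D
  '6' = 0x36 → acc = 0x4B
Checksum = 0x4B.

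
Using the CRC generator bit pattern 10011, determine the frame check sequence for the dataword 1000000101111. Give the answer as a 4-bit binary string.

1010

Append 4 zeros: 10000001011110000. Divide by 10011 (XOR where the leading bit is 1):
  pos 0: 10000 XOR 10011 = 00011
  pos 3: 11001 XOR 10011 = 01010
  pos 4: 10100 XOR 10011 = 00111
  pos 6: 11111 XOR 10011 = 01100
  pos 7: 11001 XOR 10011 = 01010
  pos 8: 10101 XOR 10011 = 00110
  pos 10: 11000 XOR 10011 = 01011
  pos 11: 10110 XOR 10011 = 00101
Remainder (last 4 bits) = 1010. This is the CRC / FCS.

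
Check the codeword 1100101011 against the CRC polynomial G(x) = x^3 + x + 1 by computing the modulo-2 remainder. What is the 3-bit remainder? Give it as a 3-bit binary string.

Modulo-2 division of 1100101011 by 1011:
  pos 0: 1100 XOR 1011 = 0111
  pos 1: 1111 XOR 1011 = 0100
  pos 2: 1000 XOR 1011 = 0011
  pos 4: 1110 XOR 1011 = 0101
  pos 5: 1011 XOR 1011 = 0000
Remainder = 001 (nonzero — an error is detected).

001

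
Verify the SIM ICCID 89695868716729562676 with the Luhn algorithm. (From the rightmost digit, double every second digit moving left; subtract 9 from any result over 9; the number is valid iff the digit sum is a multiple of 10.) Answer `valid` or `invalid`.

From the right, keep odd positions and double even positions (subtract 9 from any doubled value over 9):
  doubled (positions 2,4,...): 5 4 1 4 3 5 3 1 3 7 → sum 36
  kept (positions 1,3,...): 6 6 6 9 7 1 8 8 9 9 → sum 69
Total = 105.
105 mod 10 = 5, so the number is invalid.

invalid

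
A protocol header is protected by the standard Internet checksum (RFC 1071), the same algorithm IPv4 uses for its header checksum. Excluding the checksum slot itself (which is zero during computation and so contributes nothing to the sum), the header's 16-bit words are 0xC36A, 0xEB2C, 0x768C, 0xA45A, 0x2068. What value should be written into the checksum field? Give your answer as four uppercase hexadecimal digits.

1619

One's-complement addition (fold any carry out of bit 15 back into bit 0):
  0xC36A + 0xEB2C = 0x1AE96 → wrap carry → 0xAE97
  0xAE97 + 0x768C = 0x12523 → wrap carry → 0x2524
  0x2524 + 0xA45A = 0x0C97E
  0xC97E + 0x2068 = 0x0E9E6
One's-complement sum = 0xE9E6.
Checksum = ~0xE9E6 & 0xFFFF = 0x1619.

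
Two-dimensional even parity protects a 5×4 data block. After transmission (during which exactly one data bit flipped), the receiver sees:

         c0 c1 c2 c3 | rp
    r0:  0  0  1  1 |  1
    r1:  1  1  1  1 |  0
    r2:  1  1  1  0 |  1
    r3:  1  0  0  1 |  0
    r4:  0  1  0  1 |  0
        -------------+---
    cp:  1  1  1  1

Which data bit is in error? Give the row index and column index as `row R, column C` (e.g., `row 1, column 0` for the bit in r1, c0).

Recompute each row's even parity and compare to rp:
  r0: data parity 0, sent rp 1 → mismatch
  r1: data parity 0, sent rp 0 → ok
  r2: data parity 1, sent rp 1 → ok
  r3: data parity 0, sent rp 0 → ok
  r4: data parity 0, sent rp 0 → ok
Recompute each column's even parity and compare to cp:
  c0: data parity 1, sent cp 1 → ok
  c1: data parity 1, sent cp 1 → ok
  c2: data parity 1, sent cp 1 → ok
  c3: data parity 0, sent cp 1 → mismatch
Exactly one row (r0) and one column (c3) fail → the flipped bit is at their intersection.

row 0, column 3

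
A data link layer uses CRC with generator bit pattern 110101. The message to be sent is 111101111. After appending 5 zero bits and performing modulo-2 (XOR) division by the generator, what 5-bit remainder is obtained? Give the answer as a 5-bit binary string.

01111

Append 5 zeros: 11110111100000. Divide by 110101 (XOR where the leading bit is 1):
  pos 0: 111101 XOR 110101 = 001000
  pos 2: 100011 XOR 110101 = 010110
  pos 3: 101101 XOR 110101 = 011000
  pos 4: 110000 XOR 110101 = 000101
  pos 7: 101000 XOR 110101 = 011101
  pos 8: 111010 XOR 110101 = 001111
Remainder (last 5 bits) = 01111. This is the CRC / FCS.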